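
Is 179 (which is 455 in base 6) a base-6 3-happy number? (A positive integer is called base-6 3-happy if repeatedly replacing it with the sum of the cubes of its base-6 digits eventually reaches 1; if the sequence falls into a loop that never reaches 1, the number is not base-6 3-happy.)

base-6 3-happy

179 = (4,5,5)_6 → 4³ + 5³ + 5³ = 314
314 = (1,2,4,2)_6 → 1³ + 2³ + 4³ + 2³ = 81
81 = (2,1,3)_6 → 2³ + 1³ + 3³ = 36
36 = (1,0,0)_6 → 1³ + 0³ + 0³ = 1  — reached 1.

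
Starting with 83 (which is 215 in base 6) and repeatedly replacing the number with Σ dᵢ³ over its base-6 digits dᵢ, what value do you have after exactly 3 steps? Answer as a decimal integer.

83 = (2,1,5)_6 → 2³ + 1³ + 5³ = 8 + 1 + 125 = 134
134 = (3,4,2)_6 → 3³ + 4³ + 2³ = 27 + 64 + 8 = 99
99 = (2,4,3)_6 → 2³ + 4³ + 3³ = 8 + 64 + 27 = 99

99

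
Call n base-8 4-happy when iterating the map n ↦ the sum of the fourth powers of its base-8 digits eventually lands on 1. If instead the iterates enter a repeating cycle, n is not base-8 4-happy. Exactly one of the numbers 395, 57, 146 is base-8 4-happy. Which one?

395: 395 → 1378 → 913 → 1314 → 544 → 257 → 257  — repeats 257 (not base-8 4-happy)
57: 57 → 2402 → 1153 → 33 → 257 → 257  — repeats 257 (not base-8 4-happy)
146: 146 → 48 → 1296 → 288 → 512 → 1  — reaches 1 (base-8 4-happy)

146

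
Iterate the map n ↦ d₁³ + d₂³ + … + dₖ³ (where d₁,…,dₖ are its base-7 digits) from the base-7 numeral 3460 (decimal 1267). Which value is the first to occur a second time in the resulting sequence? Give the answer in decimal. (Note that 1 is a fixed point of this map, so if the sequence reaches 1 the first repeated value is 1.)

1

1267 = (3,4,6,0)_7 → 3³ + 4³ + 6³ + 0³ = 307
307 = (6,1,6)_7 → 6³ + 1³ + 6³ = 433
433 = (1,1,5,6)_7 → 1³ + 1³ + 5³ + 6³ = 343
343 = (1,0,0,0)_7 → 1³ + 0³ + 0³ + 0³ = 1  — reached the fixed point 1.
1 → 1, so 1 is the first repeated value.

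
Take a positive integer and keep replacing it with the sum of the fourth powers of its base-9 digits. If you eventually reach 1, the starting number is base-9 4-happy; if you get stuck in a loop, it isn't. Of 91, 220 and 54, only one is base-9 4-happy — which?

91

91: 91 → 3 → 81 → 1  — reaches 1 (base-9 4-happy)
220: 220 → 1568 → 114 → 1378 → 4098 → 1956 → 1394 → 8194 → 290 → 722 → 8208 → 114  — repeats 114 (not base-9 4-happy)
54: 54 → 1296 → 2402 → 4818 → 2258 → 6578 → 4098 → 1956 → 1394 → 8194 → 290 → 722 → 8208 → 114 → 1378 → 4098  — repeats 4098 (not base-9 4-happy)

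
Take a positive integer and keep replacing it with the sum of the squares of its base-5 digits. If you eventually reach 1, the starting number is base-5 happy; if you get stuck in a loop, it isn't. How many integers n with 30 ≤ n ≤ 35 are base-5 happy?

2

30: 30 → 2 → 4 → 16 → 10 → 4  (repeats 4)
31: 31 → 3 → 9 → 17 → 13 → 13  (repeats 13)
32: 32 → 6 → 2 → 4 → 16 → 10 → 4  (repeats 4)
33: 33 → 11 → 5 → 1  (reaches 1)
34: 34 → 18 → 18  (repeats 18)
35: 35 → 5 → 1  (reaches 1)
base-5 happy: 33, 35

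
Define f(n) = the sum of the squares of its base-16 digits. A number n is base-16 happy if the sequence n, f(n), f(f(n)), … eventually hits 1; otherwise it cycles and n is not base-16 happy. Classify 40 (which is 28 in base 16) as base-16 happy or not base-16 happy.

40 = (2,8)_16 → 2² + 8² = 68
68 = (4,4)_16 → 4² + 4² = 32
32 = (2,0)_16 → 2² + 0² = 4
4 = (4)_16 → 4² = 16
16 = (1,0)_16 → 1² + 0² = 1  — reached 1.

base-16 happy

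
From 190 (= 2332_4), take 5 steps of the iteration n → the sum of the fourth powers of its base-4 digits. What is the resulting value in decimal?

190 = (2,3,3,2)_4 → 2⁴ + 3⁴ + 3⁴ + 2⁴ = 194
194 = (3,0,0,2)_4 → 3⁴ + 0⁴ + 0⁴ + 2⁴ = 97
97 = (1,2,0,1)_4 → 1⁴ + 2⁴ + 0⁴ + 1⁴ = 18
18 = (1,0,2)_4 → 1⁴ + 0⁴ + 2⁴ = 17
17 = (1,0,1)_4 → 1⁴ + 0⁴ + 1⁴ = 2

2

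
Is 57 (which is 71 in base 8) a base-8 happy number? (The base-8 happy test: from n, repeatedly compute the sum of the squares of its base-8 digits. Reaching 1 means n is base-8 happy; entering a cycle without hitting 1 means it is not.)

not base-8 happy

57 = (7,1)_8 → 7² + 1² = 49 + 1 = 50
50 = (6,2)_8 → 6² + 2² = 36 + 4 = 40
40 = (5,0)_8 → 5² + 0² = 25 + 0 = 25
25 = (3,1)_8 → 3² + 1² = 9 + 1 = 10
10 = (1,2)_8 → 1² + 2² = 1 + 4 = 5
5 = (5)_8 → 5² = 25  — 25 already seen; the sequence cycles without reaching 1.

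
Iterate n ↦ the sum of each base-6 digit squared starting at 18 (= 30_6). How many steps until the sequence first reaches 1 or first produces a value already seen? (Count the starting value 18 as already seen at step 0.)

11

18 = (3,0)_6 → 9
9 = (1,3)_6 → 10
10 = (1,4)_6 → 17
17 = (2,5)_6 → 29
29 = (4,5)_6 → 41
41 = (1,0,5)_6 → 26
26 = (4,2)_6 → 20
20 = (3,2)_6 → 13
13 = (2,1)_6 → 5
5 = (5)_6 → 25
25 = (4,1)_6 → 17  — 17 repeats.
That took 11 steps.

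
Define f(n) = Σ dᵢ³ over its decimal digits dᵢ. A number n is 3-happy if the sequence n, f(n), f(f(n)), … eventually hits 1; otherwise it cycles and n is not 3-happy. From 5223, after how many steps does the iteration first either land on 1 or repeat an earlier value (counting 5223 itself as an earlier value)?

5223 → 5³ + 2³ + 2³ + 3³ = 168
168 → 1³ + 6³ + 8³ = 729
729 → 7³ + 2³ + 9³ = 1080
1080 → 1³ + 0³ + 8³ + 0³ = 513
513 → 5³ + 1³ + 3³ = 153
153 → 1³ + 5³ + 3³ = 153  — 153 repeats.
That took 6 steps.

6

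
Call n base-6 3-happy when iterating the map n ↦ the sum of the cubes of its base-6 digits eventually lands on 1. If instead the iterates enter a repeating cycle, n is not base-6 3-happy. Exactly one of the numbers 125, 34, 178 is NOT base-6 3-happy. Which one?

125

125: 125 → 160 → 136 → 155 → 190 → 190  — repeats 190 (not base-6 3-happy)
34: 34 → 189 → 153 → 92 → 43 → 3 → 27 → 91 → 36 → 1  — reaches 1 (base-6 3-happy)
178: 178 → 253 → 3 → 27 → 91 → 36 → 1  — reaches 1 (base-6 3-happy)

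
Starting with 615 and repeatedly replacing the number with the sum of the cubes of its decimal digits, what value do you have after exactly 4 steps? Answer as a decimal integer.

702

615 → 342
342 → 99
99 → 1458
1458 → 702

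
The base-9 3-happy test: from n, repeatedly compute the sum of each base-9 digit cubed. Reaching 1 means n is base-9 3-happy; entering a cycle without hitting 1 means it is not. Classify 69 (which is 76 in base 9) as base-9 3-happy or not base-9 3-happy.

69 = (7,6)_9 → 7³ + 6³ = 343 + 216 = 559
559 = (6,8,1)_9 → 6³ + 8³ + 1³ = 216 + 512 + 1 = 729
729 = (1,0,0,0)_9 → 1³ + 0³ + 0³ + 0³ = 1 + 0 + 0 + 0 = 1  — reached 1.

base-9 3-happy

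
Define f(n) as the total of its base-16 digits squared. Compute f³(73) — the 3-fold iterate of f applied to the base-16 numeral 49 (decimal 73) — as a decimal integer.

73 = (4,9)_16 → 4² + 9² = 97
97 = (6,1)_16 → 6² + 1² = 37
37 = (2,5)_16 → 2² + 5² = 29

29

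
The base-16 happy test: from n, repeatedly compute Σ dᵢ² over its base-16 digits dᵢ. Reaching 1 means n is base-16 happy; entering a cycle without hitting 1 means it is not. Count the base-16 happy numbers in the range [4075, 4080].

4

4075: 4075 → 542 → 201 → 225 → 197 → 169 → 181 → 146 → 85 → 50 → 13 → 169  (repeats 169)
4076: 4076 → 565 → 38 → 40 → 68 → 32 → 4 → 16 → 1  (reaches 1)
4077: 4077 → 590 → 216 → 233 → 277 → 27 → 122 → 149 → 106 → 136 → 128 → 64 → 16 → 1  (reaches 1)
4078: 4078 → 617 → 121 → 130 → 68 → 32 → 4 → 16 → 1  (reaches 1)
4079: 4079 → 646 → 104 → 100 → 52 → 25 → 82 → 29 → 170 → 200 → 208 → 169 → 181 → 146 → 85 → 50 → 13 → 169  (repeats 169)
4080: 4080 → 450 → 149 → 106 → 136 → 128 → 64 → 16 → 1  (reaches 1)
base-16 happy: 4076, 4077, 4078, 4080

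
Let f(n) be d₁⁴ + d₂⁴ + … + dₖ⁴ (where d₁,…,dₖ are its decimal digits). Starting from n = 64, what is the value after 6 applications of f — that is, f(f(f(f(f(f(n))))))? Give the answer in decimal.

13747

64 → 6⁴ + 4⁴ = 1552
1552 → 1⁴ + 5⁴ + 5⁴ + 2⁴ = 1267
1267 → 1⁴ + 2⁴ + 6⁴ + 7⁴ = 3714
3714 → 3⁴ + 7⁴ + 1⁴ + 4⁴ = 2739
2739 → 2⁴ + 7⁴ + 3⁴ + 9⁴ = 9059
9059 → 9⁴ + 0⁴ + 5⁴ + 9⁴ = 13747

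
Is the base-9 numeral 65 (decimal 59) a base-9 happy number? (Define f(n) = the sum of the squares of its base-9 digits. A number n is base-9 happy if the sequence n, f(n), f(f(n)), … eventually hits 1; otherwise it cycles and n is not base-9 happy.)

59 = (6,5)_9 → 6² + 5² = 36 + 25 = 61
61 = (6,7)_9 → 6² + 7² = 36 + 49 = 85
85 = (1,0,4)_9 → 1² + 0² + 4² = 1 + 0 + 16 = 17
17 = (1,8)_9 → 1² + 8² = 1 + 64 = 65
65 = (7,2)_9 → 7² + 2² = 49 + 4 = 53
53 = (5,8)_9 → 5² + 8² = 25 + 64 = 89
89 = (1,0,8)_9 → 1² + 0² + 8² = 1 + 0 + 64 = 65  — 65 already seen; the sequence cycles without reaching 1.

not base-9 happy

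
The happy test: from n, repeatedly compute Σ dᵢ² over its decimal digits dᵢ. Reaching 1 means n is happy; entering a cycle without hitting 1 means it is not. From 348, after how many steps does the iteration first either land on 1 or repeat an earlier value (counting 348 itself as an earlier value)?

348 → 89
89 → 145
145 → 42
42 → 20
20 → 4
4 → 16
16 → 37
37 → 58
58 → 89  — 89 repeats.
That took 9 steps.

9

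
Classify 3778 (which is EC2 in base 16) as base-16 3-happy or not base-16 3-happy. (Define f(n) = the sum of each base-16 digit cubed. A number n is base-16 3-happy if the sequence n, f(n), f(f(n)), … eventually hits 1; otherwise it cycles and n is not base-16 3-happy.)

3778 = (14,12,2)_16 → 14³ + 12³ + 2³ = 2744 + 1728 + 8 = 4480
4480 = (1,1,8,0)_16 → 1³ + 1³ + 8³ + 0³ = 1 + 1 + 512 + 0 = 514
514 = (2,0,2)_16 → 2³ + 0³ + 2³ = 8 + 0 + 8 = 16
16 = (1,0)_16 → 1³ + 0³ = 1 + 0 = 1  — reached 1.

base-16 3-happy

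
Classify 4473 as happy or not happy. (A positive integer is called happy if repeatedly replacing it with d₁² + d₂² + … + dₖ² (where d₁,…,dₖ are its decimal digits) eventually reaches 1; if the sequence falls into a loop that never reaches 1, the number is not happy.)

4473 → 4² + 4² + 7² + 3² = 16 + 16 + 49 + 9 = 90
90 → 9² + 0² = 81 + 0 = 81
81 → 8² + 1² = 64 + 1 = 65
65 → 6² + 5² = 36 + 25 = 61
61 → 6² + 1² = 36 + 1 = 37
37 → 3² + 7² = 9 + 49 = 58
58 → 5² + 8² = 25 + 64 = 89
89 → 8² + 9² = 64 + 81 = 145
145 → 1² + 4² + 5² = 1 + 16 + 25 = 42
42 → 4² + 2² = 16 + 4 = 20
20 → 2² + 0² = 4 + 0 = 4
4 → 4² = 16
16 → 1² + 6² = 1 + 36 = 37  — 37 already seen; the sequence cycles without reaching 1.

not happy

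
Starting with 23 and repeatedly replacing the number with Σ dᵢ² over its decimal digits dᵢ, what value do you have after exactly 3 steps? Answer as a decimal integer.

23 → 2² + 3² = 4 + 9 = 13
13 → 1² + 3² = 1 + 9 = 10
10 → 1² + 0² = 1 + 0 = 1

1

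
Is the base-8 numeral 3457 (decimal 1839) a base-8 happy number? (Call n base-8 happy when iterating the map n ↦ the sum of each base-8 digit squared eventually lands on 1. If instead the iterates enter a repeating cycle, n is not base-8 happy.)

not base-8 happy

1839 = (3,4,5,7)_8 → 3² + 4² + 5² + 7² = 99
99 = (1,4,3)_8 → 1² + 4² + 3² = 26
26 = (3,2)_8 → 3² + 2² = 13
13 = (1,5)_8 → 1² + 5² = 26  — 26 already seen; the sequence cycles without reaching 1.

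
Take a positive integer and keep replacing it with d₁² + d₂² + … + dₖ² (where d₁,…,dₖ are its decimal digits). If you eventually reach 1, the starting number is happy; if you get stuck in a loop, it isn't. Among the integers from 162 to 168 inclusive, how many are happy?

162: 162 → 41 → 17 → 50 → 25 → 29 → 85 → 89 → 145 → 42 → 20 → 4 → 16 → 37 → 58 → 89  (repeats 89)
163: 163 → 46 → 52 → 29 → 85 → 89 → 145 → 42 → 20 → 4 → 16 → 37 → 58 → 89  (repeats 89)
164: 164 → 53 → 34 → 25 → 29 → 85 → 89 → 145 → 42 → 20 → 4 → 16 → 37 → 58 → 89  (repeats 89)
165: 165 → 62 → 40 → 16 → 37 → 58 → 89 → 145 → 42 → 20 → 4 → 16  (repeats 16)
166: 166 → 73 → 58 → 89 → 145 → 42 → 20 → 4 → 16 → 37 → 58  (repeats 58)
167: 167 → 86 → 100 → 1  (reaches 1)
168: 168 → 101 → 2 → 4 → 16 → 37 → 58 → 89 → 145 → 42 → 20 → 4  (repeats 4)
happy: 167

1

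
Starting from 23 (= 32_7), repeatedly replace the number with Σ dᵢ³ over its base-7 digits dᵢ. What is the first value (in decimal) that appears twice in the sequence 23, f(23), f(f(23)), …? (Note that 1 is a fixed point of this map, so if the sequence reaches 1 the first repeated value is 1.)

35

23 = (3,2)_7 → 3³ + 2³ = 27 + 8 = 35
35 = (5,0)_7 → 5³ + 0³ = 125 + 0 = 125
125 = (2,3,6)_7 → 2³ + 3³ + 6³ = 8 + 27 + 216 = 251
251 = (5,0,6)_7 → 5³ + 0³ + 6³ = 125 + 0 + 216 = 341
341 = (6,6,5)_7 → 6³ + 6³ + 5³ = 216 + 216 + 125 = 557
557 = (1,4,2,4)_7 → 1³ + 4³ + 2³ + 4³ = 1 + 64 + 8 + 64 = 137
137 = (2,5,4)_7 → 2³ + 5³ + 4³ = 8 + 125 + 64 = 197
197 = (4,0,1)_7 → 4³ + 0³ + 1³ = 64 + 0 + 1 = 65
65 = (1,2,2)_7 → 1³ + 2³ + 2³ = 1 + 8 + 8 = 17
17 = (2,3)_7 → 2³ + 3³ = 8 + 27 = 35  — 35 already appeared earlier.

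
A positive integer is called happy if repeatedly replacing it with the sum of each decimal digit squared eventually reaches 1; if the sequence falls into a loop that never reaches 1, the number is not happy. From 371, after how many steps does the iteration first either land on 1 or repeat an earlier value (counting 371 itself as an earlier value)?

11

371 → 3² + 7² + 1² = 9 + 49 + 1 = 59
59 → 5² + 9² = 25 + 81 = 106
106 → 1² + 0² + 6² = 1 + 0 + 36 = 37
37 → 3² + 7² = 9 + 49 = 58
58 → 5² + 8² = 25 + 64 = 89
89 → 8² + 9² = 64 + 81 = 145
145 → 1² + 4² + 5² = 1 + 16 + 25 = 42
42 → 4² + 2² = 16 + 4 = 20
20 → 2² + 0² = 4 + 0 = 4
4 → 4² = 16
16 → 1² + 6² = 1 + 36 = 37  — 37 repeats.
That took 11 steps.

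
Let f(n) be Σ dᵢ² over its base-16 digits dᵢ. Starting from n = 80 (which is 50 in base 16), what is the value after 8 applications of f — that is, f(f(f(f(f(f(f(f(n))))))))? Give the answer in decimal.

181

80 = (5,0)_16 → 5² + 0² = 25
25 = (1,9)_16 → 1² + 9² = 82
82 = (5,2)_16 → 5² + 2² = 29
29 = (1,13)_16 → 1² + 13² = 170
170 = (10,10)_16 → 10² + 10² = 200
200 = (12,8)_16 → 12² + 8² = 208
208 = (13,0)_16 → 13² + 0² = 169
169 = (10,9)_16 → 10² + 9² = 181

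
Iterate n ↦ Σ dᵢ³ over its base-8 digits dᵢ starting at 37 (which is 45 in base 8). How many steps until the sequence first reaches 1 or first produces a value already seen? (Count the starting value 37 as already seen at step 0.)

37 = (4,5)_8 → 189
189 = (2,7,5)_8 → 476
476 = (7,3,4)_8 → 434
434 = (6,6,2)_8 → 440
440 = (6,7,0)_8 → 559
559 = (1,0,5,7)_8 → 469
469 = (7,2,5)_8 → 476  — 476 repeats.
That took 7 steps.

7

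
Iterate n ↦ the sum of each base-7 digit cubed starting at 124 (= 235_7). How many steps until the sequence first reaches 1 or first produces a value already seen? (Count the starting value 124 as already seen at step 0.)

124 = (2,3,5)_7 → 2³ + 3³ + 5³ = 8 + 27 + 125 = 160
160 = (3,1,6)_7 → 3³ + 1³ + 6³ = 27 + 1 + 216 = 244
244 = (4,6,6)_7 → 4³ + 6³ + 6³ = 64 + 216 + 216 = 496
496 = (1,3,0,6)_7 → 1³ + 3³ + 0³ + 6³ = 1 + 27 + 0 + 216 = 244  — 244 repeats.
That took 4 steps.

4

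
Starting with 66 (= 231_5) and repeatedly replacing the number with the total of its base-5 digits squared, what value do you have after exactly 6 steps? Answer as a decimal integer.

66 = (2,3,1)_5 → 2² + 3² + 1² = 4 + 9 + 1 = 14
14 = (2,4)_5 → 2² + 4² = 4 + 16 = 20
20 = (4,0)_5 → 4² + 0² = 16 + 0 = 16
16 = (3,1)_5 → 3² + 1² = 9 + 1 = 10
10 = (2,0)_5 → 2² + 0² = 4 + 0 = 4
4 = (4)_5 → 4² = 16

16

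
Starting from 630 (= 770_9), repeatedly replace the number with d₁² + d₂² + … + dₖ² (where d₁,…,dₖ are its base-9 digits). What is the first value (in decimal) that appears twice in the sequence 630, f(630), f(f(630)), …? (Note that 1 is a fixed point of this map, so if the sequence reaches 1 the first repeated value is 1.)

630 = (7,7,0)_9 → 7² + 7² + 0² = 98
98 = (1,1,8)_9 → 1² + 1² + 8² = 66
66 = (7,3)_9 → 7² + 3² = 58
58 = (6,4)_9 → 6² + 4² = 52
52 = (5,7)_9 → 5² + 7² = 74
74 = (8,2)_9 → 8² + 2² = 68
68 = (7,5)_9 → 7² + 5² = 74  — 74 already appeared earlier.

74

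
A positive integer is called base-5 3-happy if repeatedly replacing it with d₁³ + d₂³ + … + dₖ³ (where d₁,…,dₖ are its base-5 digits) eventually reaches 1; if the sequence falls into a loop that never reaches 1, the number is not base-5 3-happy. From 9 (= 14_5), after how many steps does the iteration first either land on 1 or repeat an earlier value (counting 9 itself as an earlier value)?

9 = (1,4)_5 → 65
65 = (2,3,0)_5 → 35
35 = (1,2,0)_5 → 9  — 9 repeats.
That took 3 steps.

3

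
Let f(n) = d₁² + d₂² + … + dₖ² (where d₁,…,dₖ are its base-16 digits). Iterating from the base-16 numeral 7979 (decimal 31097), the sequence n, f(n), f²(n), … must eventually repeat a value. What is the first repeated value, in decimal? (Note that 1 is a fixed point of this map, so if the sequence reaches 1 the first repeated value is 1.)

31097 = (7,9,7,9)_16 → 7² + 9² + 7² + 9² = 260
260 = (1,0,4)_16 → 1² + 0² + 4² = 17
17 = (1,1)_16 → 1² + 1² = 2
2 = (2)_16 → 2² = 4
4 = (4)_16 → 4² = 16
16 = (1,0)_16 → 1² + 0² = 1  — reached the fixed point 1.
1 → 1, so 1 is the first repeated value.

1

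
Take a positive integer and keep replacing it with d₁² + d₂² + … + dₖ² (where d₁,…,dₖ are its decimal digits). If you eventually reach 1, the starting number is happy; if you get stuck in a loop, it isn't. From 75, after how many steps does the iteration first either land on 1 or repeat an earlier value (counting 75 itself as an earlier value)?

75 → 7² + 5² = 74
74 → 7² + 4² = 65
65 → 6² + 5² = 61
61 → 6² + 1² = 37
37 → 3² + 7² = 58
58 → 5² + 8² = 89
89 → 8² + 9² = 145
145 → 1² + 4² + 5² = 42
42 → 4² + 2² = 20
20 → 2² + 0² = 4
4 → 4² = 16
16 → 1² + 6² = 37  — 37 repeats.
That took 12 steps.

12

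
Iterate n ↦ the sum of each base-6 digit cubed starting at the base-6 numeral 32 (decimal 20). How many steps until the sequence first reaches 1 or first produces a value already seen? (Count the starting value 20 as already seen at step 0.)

4

20 = (3,2)_6 → 3³ + 2³ = 27 + 8 = 35
35 = (5,5)_6 → 5³ + 5³ = 125 + 125 = 250
250 = (1,0,5,4)_6 → 1³ + 0³ + 5³ + 4³ = 1 + 0 + 125 + 64 = 190
190 = (5,1,4)_6 → 5³ + 1³ + 4³ = 125 + 1 + 64 = 190  — 190 repeats.
That took 4 steps.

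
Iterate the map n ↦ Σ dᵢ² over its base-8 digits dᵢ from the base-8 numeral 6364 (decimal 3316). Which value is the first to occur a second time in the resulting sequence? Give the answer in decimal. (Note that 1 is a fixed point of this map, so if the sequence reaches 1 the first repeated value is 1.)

3316 = (6,3,6,4)_8 → 6² + 3² + 6² + 4² = 36 + 9 + 36 + 16 = 97
97 = (1,4,1)_8 → 1² + 4² + 1² = 1 + 16 + 1 = 18
18 = (2,2)_8 → 2² + 2² = 4 + 4 = 8
8 = (1,0)_8 → 1² + 0² = 1 + 0 = 1  — reached the fixed point 1.
1 → 1, so 1 is the first repeated value.

1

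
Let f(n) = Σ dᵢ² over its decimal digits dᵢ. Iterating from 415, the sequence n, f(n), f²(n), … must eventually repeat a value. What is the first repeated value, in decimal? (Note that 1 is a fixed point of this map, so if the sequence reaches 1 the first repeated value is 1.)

415 → 4² + 1² + 5² = 16 + 1 + 25 = 42
42 → 4² + 2² = 16 + 4 = 20
20 → 2² + 0² = 4 + 0 = 4
4 → 4² = 16
16 → 1² + 6² = 1 + 36 = 37
37 → 3² + 7² = 9 + 49 = 58
58 → 5² + 8² = 25 + 64 = 89
89 → 8² + 9² = 64 + 81 = 145
145 → 1² + 4² + 5² = 1 + 16 + 25 = 42  — 42 already appeared earlier.

42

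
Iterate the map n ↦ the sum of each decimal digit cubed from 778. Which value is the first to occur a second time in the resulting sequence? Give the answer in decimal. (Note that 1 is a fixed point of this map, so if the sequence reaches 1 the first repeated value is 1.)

778 → 7³ + 7³ + 8³ = 343 + 343 + 512 = 1198
1198 → 1³ + 1³ + 9³ + 8³ = 1 + 1 + 729 + 512 = 1243
1243 → 1³ + 2³ + 4³ + 3³ = 1 + 8 + 64 + 27 = 100
100 → 1³ + 0³ + 0³ = 1 + 0 + 0 = 1  — reached the fixed point 1.
1 → 1, so 1 is the first repeated value.

1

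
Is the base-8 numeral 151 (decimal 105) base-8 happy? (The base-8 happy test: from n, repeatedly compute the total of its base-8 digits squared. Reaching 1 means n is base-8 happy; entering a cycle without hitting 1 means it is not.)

base-8 happy

105 = (1,5,1)_8 → 1² + 5² + 1² = 27
27 = (3,3)_8 → 3² + 3² = 18
18 = (2,2)_8 → 2² + 2² = 8
8 = (1,0)_8 → 1² + 0² = 1  — reached 1.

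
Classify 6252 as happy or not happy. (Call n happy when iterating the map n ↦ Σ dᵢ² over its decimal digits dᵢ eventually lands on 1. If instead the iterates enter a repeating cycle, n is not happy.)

6252 → 6² + 2² + 5² + 2² = 69
69 → 6² + 9² = 117
117 → 1² + 1² + 7² = 51
51 → 5² + 1² = 26
26 → 2² + 6² = 40
40 → 4² + 0² = 16
16 → 1² + 6² = 37
37 → 3² + 7² = 58
58 → 5² + 8² = 89
89 → 8² + 9² = 145
145 → 1² + 4² + 5² = 42
42 → 4² + 2² = 20
20 → 2² + 0² = 4
4 → 4² = 16  — 16 already seen; the sequence cycles without reaching 1.

not happy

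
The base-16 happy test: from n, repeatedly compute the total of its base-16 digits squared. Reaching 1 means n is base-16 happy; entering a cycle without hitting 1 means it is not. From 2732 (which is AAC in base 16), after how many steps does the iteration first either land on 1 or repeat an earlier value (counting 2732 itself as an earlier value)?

15

2732 = (10,10,12)_16 → 10² + 10² + 12² = 100 + 100 + 144 = 344
344 = (1,5,8)_16 → 1² + 5² + 8² = 1 + 25 + 64 = 90
90 = (5,10)_16 → 5² + 10² = 25 + 100 = 125
125 = (7,13)_16 → 7² + 13² = 49 + 169 = 218
218 = (13,10)_16 → 13² + 10² = 169 + 100 = 269
269 = (1,0,13)_16 → 1² + 0² + 13² = 1 + 0 + 169 = 170
170 = (10,10)_16 → 10² + 10² = 100 + 100 = 200
200 = (12,8)_16 → 12² + 8² = 144 + 64 = 208
208 = (13,0)_16 → 13² + 0² = 169 + 0 = 169
169 = (10,9)_16 → 10² + 9² = 100 + 81 = 181
181 = (11,5)_16 → 11² + 5² = 121 + 25 = 146
146 = (9,2)_16 → 9² + 2² = 81 + 4 = 85
85 = (5,5)_16 → 5² + 5² = 25 + 25 = 50
50 = (3,2)_16 → 3² + 2² = 9 + 4 = 13
13 = (13)_16 → 13² = 169  — 169 repeats.
That took 15 steps.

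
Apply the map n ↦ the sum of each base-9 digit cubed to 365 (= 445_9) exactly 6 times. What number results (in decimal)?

409

365 = (4,4,5)_9 → 4³ + 4³ + 5³ = 64 + 64 + 125 = 253
253 = (3,1,1)_9 → 3³ + 1³ + 1³ = 27 + 1 + 1 = 29
29 = (3,2)_9 → 3³ + 2³ = 27 + 8 = 35
35 = (3,8)_9 → 3³ + 8³ = 27 + 512 = 539
539 = (6,5,8)_9 → 6³ + 5³ + 8³ = 216 + 125 + 512 = 853
853 = (1,1,4,7)_9 → 1³ + 1³ + 4³ + 7³ = 1 + 1 + 64 + 343 = 409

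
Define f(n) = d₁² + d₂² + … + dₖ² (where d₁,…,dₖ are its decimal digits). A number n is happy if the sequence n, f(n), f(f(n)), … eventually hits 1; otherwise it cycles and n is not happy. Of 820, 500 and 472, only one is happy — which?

820

820: 820 → 68 → 100 → 1  — reaches 1 (happy)
500: 500 → 25 → 29 → 85 → 89 → 145 → 42 → 20 → 4 → 16 → 37 → 58 → 89  — repeats 89 (not happy)
472: 472 → 69 → 117 → 51 → 26 → 40 → 16 → 37 → 58 → 89 → 145 → 42 → 20 → 4 → 16  — repeats 16 (not happy)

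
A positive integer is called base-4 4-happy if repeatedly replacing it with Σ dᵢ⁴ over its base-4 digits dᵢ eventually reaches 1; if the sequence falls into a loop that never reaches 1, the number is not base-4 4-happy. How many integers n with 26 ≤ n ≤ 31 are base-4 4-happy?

26: 26 → 33 → 17 → 2 → 16 → 1  — base-4 4-happy
27: 27 → 98 → 33 → 17 → 2 → 16 → 1  — base-4 4-happy
28: 28 → 82 → 18 → 17 → 2 → 16 → 1  — base-4 4-happy
29: 29 → 83 → 83  — not base-4 4-happy
30: 30 → 98 → 33 → 17 → 2 → 16 → 1  — base-4 4-happy
31: 31 → 163 → 113 → 83 → 83  — not base-4 4-happy
base-4 4-happy: 26, 27, 28, 30

4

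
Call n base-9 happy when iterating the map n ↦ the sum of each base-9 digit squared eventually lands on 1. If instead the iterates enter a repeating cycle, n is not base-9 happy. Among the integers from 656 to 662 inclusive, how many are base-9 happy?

1

656: 656 → 128 → 30 → 18 → 4 → 16 → 50 → 50  (repeats 50)
657: 657 → 65 → 53 → 89 → 65  (repeats 65)
658: 658 → 66 → 58 → 52 → 74 → 68 → 74  (repeats 74)
659: 659 → 69 → 85 → 17 → 65 → 53 → 89 → 65  (repeats 65)
660: 660 → 74 → 68 → 74  (repeats 74)
661: 661 → 81 → 1  (reaches 1)
662: 662 → 90 → 2 → 4 → 16 → 50 → 50  (repeats 50)
base-9 happy: 661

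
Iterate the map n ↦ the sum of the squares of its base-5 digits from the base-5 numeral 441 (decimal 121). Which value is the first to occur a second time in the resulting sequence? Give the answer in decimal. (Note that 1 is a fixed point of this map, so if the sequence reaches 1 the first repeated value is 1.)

1

121 = (4,4,1)_5 → 4² + 4² + 1² = 16 + 16 + 1 = 33
33 = (1,1,3)_5 → 1² + 1² + 3² = 1 + 1 + 9 = 11
11 = (2,1)_5 → 2² + 1² = 4 + 1 = 5
5 = (1,0)_5 → 1² + 0² = 1 + 0 = 1  — reached the fixed point 1.
1 → 1, so 1 is the first repeated value.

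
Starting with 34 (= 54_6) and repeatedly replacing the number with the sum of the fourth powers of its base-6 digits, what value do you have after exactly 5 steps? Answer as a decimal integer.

353

34 = (5,4)_6 → 881
881 = (4,0,2,5)_6 → 897
897 = (4,0,5,3)_6 → 962
962 = (4,2,4,2)_6 → 544
544 = (2,3,0,4)_6 → 353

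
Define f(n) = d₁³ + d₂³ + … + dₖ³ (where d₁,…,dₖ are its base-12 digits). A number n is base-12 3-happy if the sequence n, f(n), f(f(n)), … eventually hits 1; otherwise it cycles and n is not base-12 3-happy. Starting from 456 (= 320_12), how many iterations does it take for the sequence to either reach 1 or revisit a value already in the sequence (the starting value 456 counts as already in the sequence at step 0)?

456 = (3,2,0)_12 → 3³ + 2³ + 0³ = 35
35 = (2,11)_12 → 2³ + 11³ = 1339
1339 = (9,3,7)_12 → 9³ + 3³ + 7³ = 1099
1099 = (7,7,7)_12 → 7³ + 7³ + 7³ = 1029
1029 = (7,1,9)_12 → 7³ + 1³ + 9³ = 1073
1073 = (7,5,5)_12 → 7³ + 5³ + 5³ = 593
593 = (4,1,5)_12 → 4³ + 1³ + 5³ = 190
190 = (1,3,10)_12 → 1³ + 3³ + 10³ = 1028
1028 = (7,1,8)_12 → 7³ + 1³ + 8³ = 856
856 = (5,11,4)_12 → 5³ + 11³ + 4³ = 1520
1520 = (10,6,8)_12 → 10³ + 6³ + 8³ = 1728
1728 = (1,0,0,0)_12 → 1³ + 0³ + 0³ + 0³ = 1  — reached 1.
That took 12 steps.

12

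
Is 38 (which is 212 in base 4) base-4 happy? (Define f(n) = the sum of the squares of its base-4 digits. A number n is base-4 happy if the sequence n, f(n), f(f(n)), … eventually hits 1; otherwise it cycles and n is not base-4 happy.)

38 = (2,1,2)_4 → 2² + 1² + 2² = 4 + 1 + 4 = 9
9 = (2,1)_4 → 2² + 1² = 4 + 1 = 5
5 = (1,1)_4 → 1² + 1² = 1 + 1 = 2
2 = (2)_4 → 2² = 4
4 = (1,0)_4 → 1² + 0² = 1 + 0 = 1  — reached 1.

base-4 happy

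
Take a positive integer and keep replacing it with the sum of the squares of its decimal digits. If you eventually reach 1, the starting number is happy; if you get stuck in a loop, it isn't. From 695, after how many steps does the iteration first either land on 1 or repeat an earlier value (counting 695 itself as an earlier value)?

695 → 142
142 → 21
21 → 5
5 → 25
25 → 29
29 → 85
85 → 89
89 → 145
145 → 42
42 → 20
20 → 4
4 → 16
16 → 37
37 → 58
58 → 89  — 89 repeats.
That took 15 steps.

15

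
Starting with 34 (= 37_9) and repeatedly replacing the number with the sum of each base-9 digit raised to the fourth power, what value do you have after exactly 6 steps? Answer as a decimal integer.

34 = (3,7)_9 → 3⁴ + 7⁴ = 2482
2482 = (3,3,5,7)_9 → 3⁴ + 3⁴ + 5⁴ + 7⁴ = 3188
3188 = (4,3,3,2)_9 → 4⁴ + 3⁴ + 3⁴ + 2⁴ = 434
434 = (5,3,2)_9 → 5⁴ + 3⁴ + 2⁴ = 722
722 = (8,8,2)_9 → 8⁴ + 8⁴ + 2⁴ = 8208
8208 = (1,2,2,3,0)_9 → 1⁴ + 2⁴ + 2⁴ + 3⁴ + 0⁴ = 114

114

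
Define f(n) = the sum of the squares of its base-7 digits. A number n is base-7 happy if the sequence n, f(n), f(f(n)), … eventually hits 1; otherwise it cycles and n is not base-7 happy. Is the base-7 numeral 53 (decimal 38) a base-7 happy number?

not base-7 happy

38 = (5,3)_7 → 34
34 = (4,6)_7 → 52
52 = (1,0,3)_7 → 10
10 = (1,3)_7 → 10  — 10 already seen; the sequence cycles without reaching 1.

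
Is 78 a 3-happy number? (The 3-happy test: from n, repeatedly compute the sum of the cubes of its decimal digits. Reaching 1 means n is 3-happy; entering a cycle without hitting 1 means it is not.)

not 3-happy

78 → 7³ + 8³ = 343 + 512 = 855
855 → 8³ + 5³ + 5³ = 512 + 125 + 125 = 762
762 → 7³ + 6³ + 2³ = 343 + 216 + 8 = 567
567 → 5³ + 6³ + 7³ = 125 + 216 + 343 = 684
684 → 6³ + 8³ + 4³ = 216 + 512 + 64 = 792
792 → 7³ + 9³ + 2³ = 343 + 729 + 8 = 1080
1080 → 1³ + 0³ + 8³ + 0³ = 1 + 0 + 512 + 0 = 513
513 → 5³ + 1³ + 3³ = 125 + 1 + 27 = 153
153 → 1³ + 5³ + 3³ = 1 + 125 + 27 = 153  — 153 already seen; the sequence cycles without reaching 1.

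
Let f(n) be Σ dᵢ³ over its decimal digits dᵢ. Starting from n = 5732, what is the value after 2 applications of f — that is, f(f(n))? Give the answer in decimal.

5732 → 5³ + 7³ + 3³ + 2³ = 125 + 343 + 27 + 8 = 503
503 → 5³ + 0³ + 3³ = 125 + 0 + 27 = 152

152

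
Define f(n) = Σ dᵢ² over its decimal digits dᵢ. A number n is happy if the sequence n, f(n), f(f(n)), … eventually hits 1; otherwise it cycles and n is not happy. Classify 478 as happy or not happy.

happy

478 → 4² + 7² + 8² = 16 + 49 + 64 = 129
129 → 1² + 2² + 9² = 1 + 4 + 81 = 86
86 → 8² + 6² = 64 + 36 = 100
100 → 1² + 0² + 0² = 1 + 0 + 0 = 1  — reached 1.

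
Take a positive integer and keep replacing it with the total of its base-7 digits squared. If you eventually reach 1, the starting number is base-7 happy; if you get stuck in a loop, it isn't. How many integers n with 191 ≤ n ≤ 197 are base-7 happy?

191: 191 → 49 → 1  — base-7 happy
192: 192 → 54 → 26 → 34 → 52 → 10 → 10  — not base-7 happy
193: 193 → 61 → 27 → 45 → 45  — not base-7 happy
194: 194 → 70 → 10 → 10  — not base-7 happy
195: 195 → 81 → 33 → 41 → 61 → 27 → 45 → 45  — not base-7 happy
196: 196 → 16 → 8 → 2 → 4 → 16  — not base-7 happy
197: 197 → 17 → 13 → 37 → 29 → 17  — not base-7 happy
base-7 happy: 191

1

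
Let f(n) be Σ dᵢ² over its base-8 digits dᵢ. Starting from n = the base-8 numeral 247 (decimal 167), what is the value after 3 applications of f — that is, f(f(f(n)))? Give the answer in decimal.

13

167 = (2,4,7)_8 → 2² + 4² + 7² = 69
69 = (1,0,5)_8 → 1² + 0² + 5² = 26
26 = (3,2)_8 → 3² + 2² = 13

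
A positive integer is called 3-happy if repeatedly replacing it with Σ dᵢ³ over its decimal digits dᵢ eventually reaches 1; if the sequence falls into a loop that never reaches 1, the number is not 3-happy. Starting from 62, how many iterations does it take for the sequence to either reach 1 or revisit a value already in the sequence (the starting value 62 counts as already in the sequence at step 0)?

9

62 → 6³ + 2³ = 224
224 → 2³ + 2³ + 4³ = 80
80 → 8³ + 0³ = 512
512 → 5³ + 1³ + 2³ = 134
134 → 1³ + 3³ + 4³ = 92
92 → 9³ + 2³ = 737
737 → 7³ + 3³ + 7³ = 713
713 → 7³ + 1³ + 3³ = 371
371 → 3³ + 7³ + 1³ = 371  — 371 repeats.
That took 9 steps.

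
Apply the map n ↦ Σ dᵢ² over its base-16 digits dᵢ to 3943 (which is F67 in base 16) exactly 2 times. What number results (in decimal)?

3943 = (15,6,7)_16 → 15² + 6² + 7² = 310
310 = (1,3,6)_16 → 1² + 3² + 6² = 46

46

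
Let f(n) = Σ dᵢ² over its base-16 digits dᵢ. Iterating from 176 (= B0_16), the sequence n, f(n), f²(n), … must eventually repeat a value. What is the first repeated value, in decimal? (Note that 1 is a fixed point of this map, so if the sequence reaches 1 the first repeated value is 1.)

1

176 = (11,0)_16 → 11² + 0² = 121
121 = (7,9)_16 → 7² + 9² = 130
130 = (8,2)_16 → 8² + 2² = 68
68 = (4,4)_16 → 4² + 4² = 32
32 = (2,0)_16 → 2² + 0² = 4
4 = (4)_16 → 4² = 16
16 = (1,0)_16 → 1² + 0² = 1  — reached the fixed point 1.
1 → 1, so 1 is the first repeated value.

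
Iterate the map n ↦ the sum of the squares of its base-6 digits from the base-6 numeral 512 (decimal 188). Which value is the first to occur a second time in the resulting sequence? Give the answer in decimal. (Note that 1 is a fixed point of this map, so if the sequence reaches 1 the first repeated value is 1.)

25

188 = (5,1,2)_6 → 5² + 1² + 2² = 30
30 = (5,0)_6 → 5² + 0² = 25
25 = (4,1)_6 → 4² + 1² = 17
17 = (2,5)_6 → 2² + 5² = 29
29 = (4,5)_6 → 4² + 5² = 41
41 = (1,0,5)_6 → 1² + 0² + 5² = 26
26 = (4,2)_6 → 4² + 2² = 20
20 = (3,2)_6 → 3² + 2² = 13
13 = (2,1)_6 → 2² + 1² = 5
5 = (5)_6 → 5² = 25  — 25 already appeared earlier.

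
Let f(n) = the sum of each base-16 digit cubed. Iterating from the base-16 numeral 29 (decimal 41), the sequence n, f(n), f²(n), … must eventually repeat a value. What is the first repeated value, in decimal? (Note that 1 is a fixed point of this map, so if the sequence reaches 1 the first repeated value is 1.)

41 = (2,9)_16 → 737
737 = (2,14,1)_16 → 2753
2753 = (10,12,1)_16 → 2729
2729 = (10,10,9)_16 → 2729  — 2729 already appeared earlier.

2729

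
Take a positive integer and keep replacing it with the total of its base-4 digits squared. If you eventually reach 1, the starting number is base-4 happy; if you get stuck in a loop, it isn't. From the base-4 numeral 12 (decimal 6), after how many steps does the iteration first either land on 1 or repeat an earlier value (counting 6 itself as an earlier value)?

4

6 = (1,2)_4 → 1² + 2² = 1 + 4 = 5
5 = (1,1)_4 → 1² + 1² = 1 + 1 = 2
2 = (2)_4 → 2² = 4
4 = (1,0)_4 → 1² + 0² = 1 + 0 = 1  — reached 1.
That took 4 steps.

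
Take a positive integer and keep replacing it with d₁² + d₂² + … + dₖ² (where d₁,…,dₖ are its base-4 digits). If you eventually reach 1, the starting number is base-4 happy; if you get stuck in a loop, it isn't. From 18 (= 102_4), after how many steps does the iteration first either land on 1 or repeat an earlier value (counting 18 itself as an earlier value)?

18 = (1,0,2)_4 → 1² + 0² + 2² = 1 + 0 + 4 = 5
5 = (1,1)_4 → 1² + 1² = 1 + 1 = 2
2 = (2)_4 → 2² = 4
4 = (1,0)_4 → 1² + 0² = 1 + 0 = 1  — reached 1.
That took 4 steps.

4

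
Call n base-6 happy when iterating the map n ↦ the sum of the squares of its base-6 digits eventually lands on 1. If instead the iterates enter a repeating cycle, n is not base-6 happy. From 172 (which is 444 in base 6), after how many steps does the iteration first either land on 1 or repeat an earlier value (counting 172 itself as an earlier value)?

10

172 = (4,4,4)_6 → 4² + 4² + 4² = 16 + 16 + 16 = 48
48 = (1,2,0)_6 → 1² + 2² + 0² = 1 + 4 + 0 = 5
5 = (5)_6 → 5² = 25
25 = (4,1)_6 → 4² + 1² = 16 + 1 = 17
17 = (2,5)_6 → 2² + 5² = 4 + 25 = 29
29 = (4,5)_6 → 4² + 5² = 16 + 25 = 41
41 = (1,0,5)_6 → 1² + 0² + 5² = 1 + 0 + 25 = 26
26 = (4,2)_6 → 4² + 2² = 16 + 4 = 20
20 = (3,2)_6 → 3² + 2² = 9 + 4 = 13
13 = (2,1)_6 → 2² + 1² = 4 + 1 = 5  — 5 repeats.
That took 10 steps.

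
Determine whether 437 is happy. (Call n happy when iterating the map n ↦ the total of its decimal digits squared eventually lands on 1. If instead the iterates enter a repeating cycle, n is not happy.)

not happy

437 → 4² + 3² + 7² = 74
74 → 7² + 4² = 65
65 → 6² + 5² = 61
61 → 6² + 1² = 37
37 → 3² + 7² = 58
58 → 5² + 8² = 89
89 → 8² + 9² = 145
145 → 1² + 4² + 5² = 42
42 → 4² + 2² = 20
20 → 2² + 0² = 4
4 → 4² = 16
16 → 1² + 6² = 37  — 37 already seen; the sequence cycles without reaching 1.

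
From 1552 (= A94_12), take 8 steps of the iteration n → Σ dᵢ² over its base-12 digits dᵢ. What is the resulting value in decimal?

65

1552 = (10,9,4)_12 → 10² + 9² + 4² = 100 + 81 + 16 = 197
197 = (1,4,5)_12 → 1² + 4² + 5² = 1 + 16 + 25 = 42
42 = (3,6)_12 → 3² + 6² = 9 + 36 = 45
45 = (3,9)_12 → 3² + 9² = 9 + 81 = 90
90 = (7,6)_12 → 7² + 6² = 49 + 36 = 85
85 = (7,1)_12 → 7² + 1² = 49 + 1 = 50
50 = (4,2)_12 → 4² + 2² = 16 + 4 = 20
20 = (1,8)_12 → 1² + 8² = 1 + 64 = 65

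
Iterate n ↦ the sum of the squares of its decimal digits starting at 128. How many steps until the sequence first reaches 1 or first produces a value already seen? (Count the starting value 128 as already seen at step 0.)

14

128 → 1² + 2² + 8² = 1 + 4 + 64 = 69
69 → 6² + 9² = 36 + 81 = 117
117 → 1² + 1² + 7² = 1 + 1 + 49 = 51
51 → 5² + 1² = 25 + 1 = 26
26 → 2² + 6² = 4 + 36 = 40
40 → 4² + 0² = 16 + 0 = 16
16 → 1² + 6² = 1 + 36 = 37
37 → 3² + 7² = 9 + 49 = 58
58 → 5² + 8² = 25 + 64 = 89
89 → 8² + 9² = 64 + 81 = 145
145 → 1² + 4² + 5² = 1 + 16 + 25 = 42
42 → 4² + 2² = 16 + 4 = 20
20 → 2² + 0² = 4 + 0 = 4
4 → 4² = 16  — 16 repeats.
That took 14 steps.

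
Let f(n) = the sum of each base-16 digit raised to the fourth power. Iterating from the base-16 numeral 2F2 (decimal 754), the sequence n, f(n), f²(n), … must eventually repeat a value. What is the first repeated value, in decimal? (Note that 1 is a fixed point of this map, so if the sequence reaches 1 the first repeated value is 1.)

47314

754 = (2,15,2)_16 → 2⁴ + 15⁴ + 2⁴ = 16 + 50625 + 16 = 50657
50657 = (12,5,14,1)_16 → 12⁴ + 5⁴ + 14⁴ + 1⁴ = 20736 + 625 + 38416 + 1 = 59778
59778 = (14,9,8,2)_16 → 14⁴ + 9⁴ + 8⁴ + 2⁴ = 38416 + 6561 + 4096 + 16 = 49089
49089 = (11,15,12,1)_16 → 11⁴ + 15⁴ + 12⁴ + 1⁴ = 14641 + 50625 + 20736 + 1 = 86003
86003 = (1,4,15,15,3)_16 → 1⁴ + 4⁴ + 15⁴ + 15⁴ + 3⁴ = 1 + 256 + 50625 + 50625 + 81 = 101588
101588 = (1,8,12,13,4)_16 → 1⁴ + 8⁴ + 12⁴ + 13⁴ + 4⁴ = 1 + 4096 + 20736 + 28561 + 256 = 53650
53650 = (13,1,9,2)_16 → 13⁴ + 1⁴ + 9⁴ + 2⁴ = 28561 + 1 + 6561 + 16 = 35139
35139 = (8,9,4,3)_16 → 8⁴ + 9⁴ + 4⁴ + 3⁴ = 4096 + 6561 + 256 + 81 = 10994
10994 = (2,10,15,2)_16 → 2⁴ + 10⁴ + 15⁴ + 2⁴ = 16 + 10000 + 50625 + 16 = 60657
60657 = (14,12,15,1)_16 → 14⁴ + 12⁴ + 15⁴ + 1⁴ = 38416 + 20736 + 50625 + 1 = 109778
109778 = (1,10,12,13,2)_16 → 1⁴ + 10⁴ + 12⁴ + 13⁴ + 2⁴ = 1 + 10000 + 20736 + 28561 + 16 = 59314
59314 = (14,7,11,2)_16 → 14⁴ + 7⁴ + 11⁴ + 2⁴ = 38416 + 2401 + 14641 + 16 = 55474
55474 = (13,8,11,2)_16 → 13⁴ + 8⁴ + 11⁴ + 2⁴ = 28561 + 4096 + 14641 + 16 = 47314
47314 = (11,8,13,2)_16 → 11⁴ + 8⁴ + 13⁴ + 2⁴ = 14641 + 4096 + 28561 + 16 = 47314  — 47314 already appeared earlier.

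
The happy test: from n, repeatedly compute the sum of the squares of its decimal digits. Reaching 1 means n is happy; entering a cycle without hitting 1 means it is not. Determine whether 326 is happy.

326 → 3² + 2² + 6² = 9 + 4 + 36 = 49
49 → 4² + 9² = 16 + 81 = 97
97 → 9² + 7² = 81 + 49 = 130
130 → 1² + 3² + 0² = 1 + 9 + 0 = 10
10 → 1² + 0² = 1 + 0 = 1  — reached 1.

happy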